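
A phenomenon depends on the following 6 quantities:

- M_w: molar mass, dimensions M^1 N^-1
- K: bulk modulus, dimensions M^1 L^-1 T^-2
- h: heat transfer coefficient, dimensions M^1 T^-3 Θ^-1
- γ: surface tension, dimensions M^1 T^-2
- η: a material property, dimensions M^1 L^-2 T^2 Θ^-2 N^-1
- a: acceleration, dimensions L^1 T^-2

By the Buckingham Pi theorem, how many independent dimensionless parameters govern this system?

1

There are 6 variables and 5 base dimensions (M, L, T, Θ, N).
The dimension matrix has rank 5.
Independent dimensionless groups: 6 − 5 = 1.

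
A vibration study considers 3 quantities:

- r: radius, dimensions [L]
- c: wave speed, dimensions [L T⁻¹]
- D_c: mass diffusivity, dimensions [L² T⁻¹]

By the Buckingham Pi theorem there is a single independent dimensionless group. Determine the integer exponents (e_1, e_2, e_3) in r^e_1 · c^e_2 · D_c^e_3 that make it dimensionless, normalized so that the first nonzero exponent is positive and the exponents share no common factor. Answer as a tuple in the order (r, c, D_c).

L: e_1·(1) + e_2·(1) + e_3·(2) = 0
T: e_1·(0) + e_2·(-1) + e_3·(-1) = 0
Solving this homogeneous linear system for the smallest-integer solution (first nonzero entry positive) gives (1, 1, -1).

(1, 1, -1)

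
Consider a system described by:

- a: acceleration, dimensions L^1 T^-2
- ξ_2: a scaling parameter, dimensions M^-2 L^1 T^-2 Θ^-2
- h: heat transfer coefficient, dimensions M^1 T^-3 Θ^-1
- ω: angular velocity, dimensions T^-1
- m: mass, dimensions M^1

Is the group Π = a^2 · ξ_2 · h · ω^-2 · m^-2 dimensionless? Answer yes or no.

Sum the exponent of each base dimension across the product:
  M: 2·[a]_M + [ξ_2]_M + [h]_M − 2·[ω]_M − 2·[m]_M = 2·(0) + (-2) + (1) − 2·(0) − 2·(1) = -3
  L: 2·[a]_L + [ξ_2]_L + [h]_L − 2·[ω]_L − 2·[m]_L = 2·(1) + (1) + (0) − 2·(0) − 2·(0) = 3
  T: 2·[a]_T + [ξ_2]_T + [h]_T − 2·[ω]_T − 2·[m]_T = 2·(-2) + (-2) + (-3) − 2·(-1) − 2·(0) = -7
  Θ: 2·[a]_Θ + [ξ_2]_Θ + [h]_Θ − 2·[ω]_Θ − 2·[m]_Θ = 2·(0) + (-2) + (-1) − 2·(0) − 2·(0) = -3
Net dimensions [M⁻³ L³ T⁻⁷ Θ⁻³] ≠ [1] — not dimensionless.

no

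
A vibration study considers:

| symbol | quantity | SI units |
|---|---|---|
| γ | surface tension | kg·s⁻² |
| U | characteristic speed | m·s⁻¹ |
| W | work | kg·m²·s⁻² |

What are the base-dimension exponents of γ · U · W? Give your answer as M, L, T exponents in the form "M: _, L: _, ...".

M: 2, L: 3, T: -5

Collect each base-dimension exponent across the product:
  M: (1) + (0) + (1) = 2
  L: (0) + (1) + (2) = 3
  T: (-2) + (-1) + (-2) = -5
So the dimensions are [M² L³ T⁻⁵].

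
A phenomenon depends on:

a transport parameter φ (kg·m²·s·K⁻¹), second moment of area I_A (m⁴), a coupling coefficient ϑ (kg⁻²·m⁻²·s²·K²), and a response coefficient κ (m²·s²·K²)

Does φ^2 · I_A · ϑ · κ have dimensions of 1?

no

Sum the exponent of each base dimension across the product:
  M: 2·[φ]_M + [I_A]_M + [ϑ]_M + [κ]_M = 2·(1) + (0) + (-2) + (0) = 0
  L: 2·[φ]_L + [I_A]_L + [ϑ]_L + [κ]_L = 2·(2) + (4) + (-2) + (2) = 8
  T: 2·[φ]_T + [I_A]_T + [ϑ]_T + [κ]_T = 2·(1) + (0) + (2) + (2) = 6
  Θ: 2·[φ]_Θ + [I_A]_Θ + [ϑ]_Θ + [κ]_Θ = 2·(-1) + (0) + (2) + (2) = 2
Net dimensions [L⁸ T⁶ Θ²] ≠ [1] — not dimensionless.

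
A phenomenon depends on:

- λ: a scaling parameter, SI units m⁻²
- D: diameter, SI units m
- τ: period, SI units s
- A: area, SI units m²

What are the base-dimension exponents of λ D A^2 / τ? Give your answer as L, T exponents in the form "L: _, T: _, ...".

Collect each base-dimension exponent across the product:
  L: (-2) + (1) − (0) + 2·(2) = 3
  T: (0) + (0) − (1) + 2·(0) = -1
So the dimensions are [L³ T⁻¹].

L: 3, T: -1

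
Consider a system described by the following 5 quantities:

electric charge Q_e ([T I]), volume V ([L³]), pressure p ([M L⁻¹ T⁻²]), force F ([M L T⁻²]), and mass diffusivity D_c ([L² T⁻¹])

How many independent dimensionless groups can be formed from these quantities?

There are 5 variables and 4 base dimensions (M, L, T, I).
The dimension matrix has rank 4.
Independent dimensionless groups: 5 − 4 = 1.

1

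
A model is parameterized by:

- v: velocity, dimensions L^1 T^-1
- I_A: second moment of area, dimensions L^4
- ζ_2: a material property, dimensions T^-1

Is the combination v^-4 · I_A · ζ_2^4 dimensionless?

Sum the exponent of each base dimension across the product:
  M: −4·[v]_M + [I_A]_M + 4·[ζ_2]_M = −4·(0) + (0) + 4·(0) = 0
  L: −4·[v]_L + [I_A]_L + 4·[ζ_2]_L = −4·(1) + (4) + 4·(0) = 0
  T: −4·[v]_T + [I_A]_T + 4·[ζ_2]_T = −4·(-1) + (0) + 4·(-1) = 0
  Θ: −4·[v]_Θ + [I_A]_Θ + 4·[ζ_2]_Θ = −4·(0) + (0) + 4·(0) = 0
All base exponents vanish — dimensionless.

yes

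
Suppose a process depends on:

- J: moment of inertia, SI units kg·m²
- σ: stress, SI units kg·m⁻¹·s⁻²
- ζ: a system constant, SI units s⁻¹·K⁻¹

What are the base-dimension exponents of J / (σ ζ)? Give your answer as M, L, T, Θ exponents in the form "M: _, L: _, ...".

M: 0, L: 3, T: 3, Θ: 1

Collect each base-dimension exponent across the product:
  M: (1) − (1) − (0) = 0
  L: (2) − (-1) − (0) = 3
  T: (0) − (-2) − (-1) = 3
  Θ: (0) − (0) − (-1) = 1
So the dimensions are [L³ T³ Θ].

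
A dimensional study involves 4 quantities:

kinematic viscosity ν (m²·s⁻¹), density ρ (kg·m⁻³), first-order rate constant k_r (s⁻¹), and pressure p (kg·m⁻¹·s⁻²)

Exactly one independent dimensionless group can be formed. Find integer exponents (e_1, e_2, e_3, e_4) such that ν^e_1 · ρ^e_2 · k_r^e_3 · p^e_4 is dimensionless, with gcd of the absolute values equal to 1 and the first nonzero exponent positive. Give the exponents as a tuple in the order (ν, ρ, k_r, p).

(1, 1, 1, -1)

M: e_1·(0) + e_2·(1) + e_3·(0) + e_4·(1) = 0
L: e_1·(2) + e_2·(-3) + e_3·(0) + e_4·(-1) = 0
T: e_1·(-1) + e_2·(0) + e_3·(-1) + e_4·(-2) = 0
Solving this homogeneous linear system for the smallest-integer solution (first nonzero entry positive) gives (1, 1, 1, -1).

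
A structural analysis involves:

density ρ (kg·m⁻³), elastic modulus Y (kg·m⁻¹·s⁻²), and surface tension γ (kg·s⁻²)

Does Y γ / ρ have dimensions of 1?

no

Sum the exponent of each base dimension across the product:
  M: −[ρ]_M + [Y]_M + [γ]_M = −(1) + (1) + (1) = 1
  L: −[ρ]_L + [Y]_L + [γ]_L = −(-3) + (-1) + (0) = 2
  T: −[ρ]_T + [Y]_T + [γ]_T = −(0) + (-2) + (-2) = -4
Net dimensions [M L² T⁻⁴] ≠ [1] — not dimensionless.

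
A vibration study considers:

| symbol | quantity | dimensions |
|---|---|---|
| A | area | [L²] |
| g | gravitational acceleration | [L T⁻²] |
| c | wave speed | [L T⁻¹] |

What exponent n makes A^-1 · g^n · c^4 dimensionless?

Balance the L exponent: (1)·n from g, plus −(2) + 4·(1) = 2 from the rest, must sum to zero.
n + 2 = 0, so n = -2.

-2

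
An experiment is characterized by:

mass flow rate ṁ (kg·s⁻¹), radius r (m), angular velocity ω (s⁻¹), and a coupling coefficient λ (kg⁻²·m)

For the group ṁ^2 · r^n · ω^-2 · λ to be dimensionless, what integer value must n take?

Balance the L exponent: (1)·n from r, plus 2·(0) − 2·(0) + (1) = 1 from the rest, must sum to zero.
n + 1 = 0, so n = -1.

-1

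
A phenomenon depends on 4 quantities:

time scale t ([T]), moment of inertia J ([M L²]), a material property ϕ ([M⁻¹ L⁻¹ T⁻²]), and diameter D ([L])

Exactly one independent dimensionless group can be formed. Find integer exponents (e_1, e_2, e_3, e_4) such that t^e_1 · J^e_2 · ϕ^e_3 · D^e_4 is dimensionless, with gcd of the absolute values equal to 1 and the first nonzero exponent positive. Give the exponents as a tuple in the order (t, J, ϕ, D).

(2, 1, 1, -1)

M: e_1·(0) + e_2·(1) + e_3·(-1) + e_4·(0) = 0
L: e_1·(0) + e_2·(2) + e_3·(-1) + e_4·(1) = 0
T: e_1·(1) + e_2·(0) + e_3·(-2) + e_4·(0) = 0
Solving this homogeneous linear system for the smallest-integer solution (first nonzero entry positive) gives (2, 1, 1, -1).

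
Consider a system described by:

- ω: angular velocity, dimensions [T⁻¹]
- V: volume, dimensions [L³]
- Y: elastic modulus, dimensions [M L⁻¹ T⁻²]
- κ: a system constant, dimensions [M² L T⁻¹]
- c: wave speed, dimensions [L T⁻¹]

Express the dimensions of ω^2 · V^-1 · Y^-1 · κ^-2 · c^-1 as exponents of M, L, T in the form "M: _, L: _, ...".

M: -5, L: -5, T: 3

Collect each base-dimension exponent across the product:
  M: 2·(0) − (0) − (1) − 2·(2) − (0) = -5
  L: 2·(0) − (3) − (-1) − 2·(1) − (1) = -5
  T: 2·(-1) − (0) − (-2) − 2·(-1) − (-1) = 3
So the dimensions are [M⁻⁵ L⁻⁵ T³].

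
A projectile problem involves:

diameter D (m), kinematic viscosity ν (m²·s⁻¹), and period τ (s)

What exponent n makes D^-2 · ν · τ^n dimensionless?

1

Balance the T exponent: (1)·n from τ, plus −2·(0) + (-1) = -1 from the rest, must sum to zero.
n − 1 = 0, so n = 1.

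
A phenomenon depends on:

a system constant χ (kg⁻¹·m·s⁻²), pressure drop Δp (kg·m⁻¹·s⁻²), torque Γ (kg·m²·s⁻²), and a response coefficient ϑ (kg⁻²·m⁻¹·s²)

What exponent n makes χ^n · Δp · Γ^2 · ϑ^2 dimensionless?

-1

Balance the M exponent: (-1)·n from χ, plus (1) + 2·(1) + 2·(-2) = -1 from the rest, must sum to zero.
−n − 1 = 0, so n = -1.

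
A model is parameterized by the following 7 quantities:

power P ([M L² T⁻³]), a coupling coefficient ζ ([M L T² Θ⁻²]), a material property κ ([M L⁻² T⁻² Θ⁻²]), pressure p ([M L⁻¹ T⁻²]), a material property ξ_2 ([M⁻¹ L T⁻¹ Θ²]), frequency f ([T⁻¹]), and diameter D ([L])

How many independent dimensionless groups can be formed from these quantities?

There are 7 variables and 4 base dimensions (M, L, T, Θ).
The dimension matrix has rank 4.
Independent dimensionless groups: 7 − 4 = 3.

3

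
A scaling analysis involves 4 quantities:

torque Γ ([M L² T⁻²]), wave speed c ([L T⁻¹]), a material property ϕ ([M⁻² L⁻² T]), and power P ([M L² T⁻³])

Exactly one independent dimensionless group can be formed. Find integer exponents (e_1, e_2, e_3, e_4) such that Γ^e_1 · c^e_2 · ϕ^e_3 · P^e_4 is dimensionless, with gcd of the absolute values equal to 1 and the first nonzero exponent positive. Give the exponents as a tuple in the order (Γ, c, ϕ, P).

(3, -2, 1, -1)

M: e_1·(1) + e_2·(0) + e_3·(-2) + e_4·(1) = 0
L: e_1·(2) + e_2·(1) + e_3·(-2) + e_4·(2) = 0
T: e_1·(-2) + e_2·(-1) + e_3·(1) + e_4·(-3) = 0
Solving this homogeneous linear system for the smallest-integer solution (first nonzero entry positive) gives (3, -2, 1, -1).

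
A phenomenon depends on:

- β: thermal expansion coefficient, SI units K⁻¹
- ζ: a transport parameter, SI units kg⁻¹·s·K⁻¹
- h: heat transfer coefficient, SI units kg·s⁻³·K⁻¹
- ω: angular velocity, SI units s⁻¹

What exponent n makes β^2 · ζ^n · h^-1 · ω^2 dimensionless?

Balance the M exponent: (-1)·n from ζ, plus 2·(0) − (1) + 2·(0) = -1 from the rest, must sum to zero.
−n − 1 = 0, so n = -1.

-1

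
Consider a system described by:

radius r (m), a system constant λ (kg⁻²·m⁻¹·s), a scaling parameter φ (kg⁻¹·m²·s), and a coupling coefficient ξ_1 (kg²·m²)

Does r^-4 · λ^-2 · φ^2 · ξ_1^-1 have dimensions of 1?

yes

Sum the exponent of each base dimension across the product:
  M: −4·[r]_M − 2·[λ]_M + 2·[φ]_M − [ξ_1]_M = −4·(0) − 2·(-2) + 2·(-1) − (2) = 0
  L: −4·[r]_L − 2·[λ]_L + 2·[φ]_L − [ξ_1]_L = −4·(1) − 2·(-1) + 2·(2) − (2) = 0
  T: −4·[r]_T − 2·[λ]_T + 2·[φ]_T − [ξ_1]_T = −4·(0) − 2·(1) + 2·(1) − (0) = 0
All base exponents vanish — dimensionless.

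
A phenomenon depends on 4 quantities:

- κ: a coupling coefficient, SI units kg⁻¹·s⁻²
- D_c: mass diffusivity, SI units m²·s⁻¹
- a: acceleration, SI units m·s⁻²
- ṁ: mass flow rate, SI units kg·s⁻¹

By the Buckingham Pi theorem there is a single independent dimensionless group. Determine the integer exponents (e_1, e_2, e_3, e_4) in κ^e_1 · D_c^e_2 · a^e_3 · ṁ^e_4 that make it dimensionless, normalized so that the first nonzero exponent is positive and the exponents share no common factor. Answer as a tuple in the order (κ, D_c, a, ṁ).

M: e_1·(-1) + e_2·(0) + e_3·(0) + e_4·(1) = 0
L: e_1·(0) + e_2·(2) + e_3·(1) + e_4·(0) = 0
T: e_1·(-2) + e_2·(-1) + e_3·(-2) + e_4·(-1) = 0
Solving this homogeneous linear system for the smallest-integer solution (first nonzero entry positive) gives (1, 1, -2, 1).

(1, 1, -2, 1)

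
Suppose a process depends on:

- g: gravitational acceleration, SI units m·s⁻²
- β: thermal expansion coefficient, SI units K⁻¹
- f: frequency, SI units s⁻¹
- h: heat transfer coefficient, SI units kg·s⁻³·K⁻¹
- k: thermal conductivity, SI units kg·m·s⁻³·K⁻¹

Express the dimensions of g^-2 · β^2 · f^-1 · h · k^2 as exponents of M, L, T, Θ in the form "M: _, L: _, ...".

M: 3, L: 0, T: -4, Θ: -5

Collect each base-dimension exponent across the product:
  M: −2·(0) + 2·(0) − (0) + (1) + 2·(1) = 3
  L: −2·(1) + 2·(0) − (0) + (0) + 2·(1) = 0
  T: −2·(-2) + 2·(0) − (-1) + (-3) + 2·(-3) = -4
  Θ: −2·(0) + 2·(-1) − (0) + (-1) + 2·(-1) = -5
So the dimensions are [M³ T⁻⁴ Θ⁻⁵].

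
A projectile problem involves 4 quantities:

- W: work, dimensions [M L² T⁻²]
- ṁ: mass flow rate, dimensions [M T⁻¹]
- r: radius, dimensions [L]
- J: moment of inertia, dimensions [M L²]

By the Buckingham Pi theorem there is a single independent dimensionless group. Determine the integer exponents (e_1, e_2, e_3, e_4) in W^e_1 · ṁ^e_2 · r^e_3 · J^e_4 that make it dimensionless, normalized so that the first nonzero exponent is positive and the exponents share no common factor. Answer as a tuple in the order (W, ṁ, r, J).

(1, -2, -4, 1)

M: e_1·(1) + e_2·(1) + e_3·(0) + e_4·(1) = 0
L: e_1·(2) + e_2·(0) + e_3·(1) + e_4·(2) = 0
T: e_1·(-2) + e_2·(-1) + e_3·(0) + e_4·(0) = 0
Solving this homogeneous linear system for the smallest-integer solution (first nonzero entry positive) gives (1, -2, -4, 1).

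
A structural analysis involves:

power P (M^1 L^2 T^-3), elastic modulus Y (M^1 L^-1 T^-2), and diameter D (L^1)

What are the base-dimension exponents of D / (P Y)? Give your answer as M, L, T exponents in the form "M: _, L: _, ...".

M: -2, L: 0, T: 5

Collect each base-dimension exponent across the product:
  M: −(1) − (1) + (0) = -2
  L: −(2) − (-1) + (1) = 0
  T: −(-3) − (-2) + (0) = 5
So the dimensions are [M⁻² T⁵].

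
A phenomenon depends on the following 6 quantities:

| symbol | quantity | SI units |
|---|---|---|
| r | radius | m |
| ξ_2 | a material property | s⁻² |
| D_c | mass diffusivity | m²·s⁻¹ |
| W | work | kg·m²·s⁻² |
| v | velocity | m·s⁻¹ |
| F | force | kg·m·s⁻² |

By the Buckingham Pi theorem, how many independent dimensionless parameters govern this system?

There are 6 variables and 3 base dimensions (M, L, T).
The dimension matrix has rank 3.
Independent dimensionless groups: 6 − 3 = 3.

3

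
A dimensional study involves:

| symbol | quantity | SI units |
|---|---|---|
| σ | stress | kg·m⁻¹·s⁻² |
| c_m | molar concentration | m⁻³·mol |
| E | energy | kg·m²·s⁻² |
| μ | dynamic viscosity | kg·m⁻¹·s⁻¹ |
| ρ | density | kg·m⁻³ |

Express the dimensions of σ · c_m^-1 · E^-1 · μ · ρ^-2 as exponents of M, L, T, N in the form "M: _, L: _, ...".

M: -1, L: 5, T: -1, N: -1

Collect each base-dimension exponent across the product:
  M: (1) − (0) − (1) + (1) − 2·(1) = -1
  L: (-1) − (-3) − (2) + (-1) − 2·(-3) = 5
  T: (-2) − (0) − (-2) + (-1) − 2·(0) = -1
  N: (0) − (1) − (0) + (0) − 2·(0) = -1
So the dimensions are [M⁻¹ L⁵ T⁻¹ N⁻¹].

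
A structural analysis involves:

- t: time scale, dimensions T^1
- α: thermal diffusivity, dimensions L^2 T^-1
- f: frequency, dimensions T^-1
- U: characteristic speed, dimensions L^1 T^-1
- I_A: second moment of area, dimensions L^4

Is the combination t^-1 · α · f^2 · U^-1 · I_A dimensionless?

Sum the exponent of each base dimension across the product:
  L: −[t]_L + [α]_L + 2·[f]_L − [U]_L + [I_A]_L = −(0) + (2) + 2·(0) − (1) + (4) = 5
  T: −[t]_T + [α]_T + 2·[f]_T − [U]_T + [I_A]_T = −(1) + (-1) + 2·(-1) − (-1) + (0) = -3
Net dimensions [L⁵ T⁻³] ≠ [1] — not dimensionless.

no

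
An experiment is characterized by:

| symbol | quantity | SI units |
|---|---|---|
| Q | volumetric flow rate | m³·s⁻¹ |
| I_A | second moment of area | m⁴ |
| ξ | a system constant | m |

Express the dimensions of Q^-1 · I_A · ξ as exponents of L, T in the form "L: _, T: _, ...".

Collect each base-dimension exponent across the product:
  L: −(3) + (4) + (1) = 2
  T: −(-1) + (0) + (0) = 1
So the dimensions are [L² T].

L: 2, T: 1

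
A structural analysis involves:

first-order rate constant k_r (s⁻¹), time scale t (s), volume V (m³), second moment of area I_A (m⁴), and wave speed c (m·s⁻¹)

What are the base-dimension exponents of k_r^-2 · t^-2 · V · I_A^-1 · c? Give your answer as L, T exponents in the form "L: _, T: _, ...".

Collect each base-dimension exponent across the product:
  L: −2·(0) − 2·(0) + (3) − (4) + (1) = 0
  T: −2·(-1) − 2·(1) + (0) − (0) + (-1) = -1
So the dimensions are [T⁻¹].

L: 0, T: -1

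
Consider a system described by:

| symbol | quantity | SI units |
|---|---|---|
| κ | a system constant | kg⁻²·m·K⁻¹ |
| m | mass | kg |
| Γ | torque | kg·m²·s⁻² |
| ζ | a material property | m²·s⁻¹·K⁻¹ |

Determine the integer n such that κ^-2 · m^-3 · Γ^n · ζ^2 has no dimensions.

-1

Balance the M exponent: (1)·n from Γ, plus −2·(-2) − 3·(1) + 2·(0) = 1 from the rest, must sum to zero.
n + 1 = 0, so n = -1.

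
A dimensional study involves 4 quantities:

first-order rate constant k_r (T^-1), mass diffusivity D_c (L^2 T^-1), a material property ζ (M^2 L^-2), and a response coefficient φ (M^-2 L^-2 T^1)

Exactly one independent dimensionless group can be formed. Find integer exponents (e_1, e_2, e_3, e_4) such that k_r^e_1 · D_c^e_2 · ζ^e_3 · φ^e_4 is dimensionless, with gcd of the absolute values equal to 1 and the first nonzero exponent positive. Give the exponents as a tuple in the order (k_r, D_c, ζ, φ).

(1, -2, -1, -1)

M: e_1·(0) + e_2·(0) + e_3·(2) + e_4·(-2) = 0
L: e_1·(0) + e_2·(2) + e_3·(-2) + e_4·(-2) = 0
T: e_1·(-1) + e_2·(-1) + e_3·(0) + e_4·(1) = 0
Solving this homogeneous linear system for the smallest-integer solution (first nonzero entry positive) gives (1, -2, -1, -1).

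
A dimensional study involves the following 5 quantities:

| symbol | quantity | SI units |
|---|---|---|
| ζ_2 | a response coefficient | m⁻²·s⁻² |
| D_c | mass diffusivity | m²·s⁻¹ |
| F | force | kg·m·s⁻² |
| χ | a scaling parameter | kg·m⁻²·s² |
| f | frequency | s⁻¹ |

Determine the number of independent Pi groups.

There are 5 variables and 3 base dimensions (M, L, T).
The dimension matrix has rank 3.
Independent dimensionless groups: 5 − 3 = 2.

2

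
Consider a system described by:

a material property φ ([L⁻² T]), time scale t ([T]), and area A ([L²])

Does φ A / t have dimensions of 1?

Sum the exponent of each base dimension across the product:
  L: [φ]_L − [t]_L + [A]_L = (-2) − (0) + (2) = 0
  T: [φ]_T − [t]_T + [A]_T = (1) − (1) + (0) = 0
All base exponents vanish — dimensionless.

yes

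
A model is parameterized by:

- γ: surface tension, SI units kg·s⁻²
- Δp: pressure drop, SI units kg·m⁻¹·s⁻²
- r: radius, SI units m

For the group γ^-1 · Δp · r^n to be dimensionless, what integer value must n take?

1

Balance the L exponent: (1)·n from r, plus −(0) + (-1) = -1 from the rest, must sum to zero.
n − 1 = 0, so n = 1.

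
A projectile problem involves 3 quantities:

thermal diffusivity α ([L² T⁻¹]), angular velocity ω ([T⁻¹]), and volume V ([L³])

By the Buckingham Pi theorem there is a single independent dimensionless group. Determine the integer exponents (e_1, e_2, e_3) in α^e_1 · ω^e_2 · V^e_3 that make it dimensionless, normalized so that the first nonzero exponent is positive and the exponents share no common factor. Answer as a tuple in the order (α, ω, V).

L: e_1·(2) + e_2·(0) + e_3·(3) = 0
T: e_1·(-1) + e_2·(-1) + e_3·(0) = 0
Solving this homogeneous linear system for the smallest-integer solution (first nonzero entry positive) gives (3, -3, -2).

(3, -3, -2)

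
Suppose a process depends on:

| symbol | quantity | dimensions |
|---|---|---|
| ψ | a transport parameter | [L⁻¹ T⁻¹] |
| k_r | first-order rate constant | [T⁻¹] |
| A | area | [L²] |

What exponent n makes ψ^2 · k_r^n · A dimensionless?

-2

Balance the T exponent: (-1)·n from k_r, plus 2·(-1) + (0) = -2 from the rest, must sum to zero.
−n − 2 = 0, so n = -2.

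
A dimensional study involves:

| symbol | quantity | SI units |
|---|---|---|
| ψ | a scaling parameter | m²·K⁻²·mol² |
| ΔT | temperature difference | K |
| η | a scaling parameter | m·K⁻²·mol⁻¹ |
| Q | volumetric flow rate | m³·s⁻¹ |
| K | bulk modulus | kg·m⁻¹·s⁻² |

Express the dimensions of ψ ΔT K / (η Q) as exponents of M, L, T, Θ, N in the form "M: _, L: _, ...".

M: 1, L: -3, T: -1, Θ: 1, N: 3

Collect each base-dimension exponent across the product:
  M: (0) + (0) − (0) − (0) + (1) = 1
  L: (2) + (0) − (1) − (3) + (-1) = -3
  T: (0) + (0) − (0) − (-1) + (-2) = -1
  Θ: (-2) + (1) − (-2) − (0) + (0) = 1
  N: (2) + (0) − (-1) − (0) + (0) = 3
So the dimensions are [M L⁻³ T⁻¹ Θ N³].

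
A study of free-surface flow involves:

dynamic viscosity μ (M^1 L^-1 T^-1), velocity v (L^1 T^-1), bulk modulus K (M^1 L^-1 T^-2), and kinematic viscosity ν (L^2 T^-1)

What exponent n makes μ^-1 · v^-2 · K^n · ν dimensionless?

1

Balance the M exponent: (1)·n from K, plus −(1) − 2·(0) + (0) = -1 from the rest, must sum to zero.
n − 1 = 0, so n = 1.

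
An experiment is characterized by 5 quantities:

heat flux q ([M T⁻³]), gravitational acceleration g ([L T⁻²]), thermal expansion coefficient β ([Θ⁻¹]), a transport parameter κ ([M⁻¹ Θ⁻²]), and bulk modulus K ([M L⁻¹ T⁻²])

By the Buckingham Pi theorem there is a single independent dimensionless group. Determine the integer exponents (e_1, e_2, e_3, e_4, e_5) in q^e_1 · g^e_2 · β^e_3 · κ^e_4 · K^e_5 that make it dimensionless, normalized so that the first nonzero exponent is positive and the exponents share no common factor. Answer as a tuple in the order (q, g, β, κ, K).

(4, -3, -2, 1, -3)

M: e_1·(1) + e_2·(0) + e_3·(0) + e_4·(-1) + e_5·(1) = 0
L: e_1·(0) + e_2·(1) + e_3·(0) + e_4·(0) + e_5·(-1) = 0
T: e_1·(-3) + e_2·(-2) + e_3·(0) + e_4·(0) + e_5·(-2) = 0
Θ: e_1·(0) + e_2·(0) + e_3·(-1) + e_4·(-2) + e_5·(0) = 0
Solving this homogeneous linear system for the smallest-integer solution (first nonzero entry positive) gives (4, -3, -2, 1, -3).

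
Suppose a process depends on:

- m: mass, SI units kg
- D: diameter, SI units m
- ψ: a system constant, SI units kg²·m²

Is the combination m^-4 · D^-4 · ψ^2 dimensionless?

yes

Sum the exponent of each base dimension across the product:
  M: −4·[m]_M − 4·[D]_M + 2·[ψ]_M = −4·(1) − 4·(0) + 2·(2) = 0
  L: −4·[m]_L − 4·[D]_L + 2·[ψ]_L = −4·(0) − 4·(1) + 2·(2) = 0
  T: −4·[m]_T − 4·[D]_T + 2·[ψ]_T = −4·(0) − 4·(0) + 2·(0) = 0
All base exponents vanish — dimensionless.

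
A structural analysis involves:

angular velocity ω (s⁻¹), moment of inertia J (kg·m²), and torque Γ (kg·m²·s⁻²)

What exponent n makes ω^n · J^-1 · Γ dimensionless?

Balance the T exponent: (-1)·n from ω, plus −(0) + (-2) = -2 from the rest, must sum to zero.
−n − 2 = 0, so n = -2.

-2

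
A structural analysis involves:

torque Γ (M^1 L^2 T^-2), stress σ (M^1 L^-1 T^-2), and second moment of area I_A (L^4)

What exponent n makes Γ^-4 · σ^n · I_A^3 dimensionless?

Balance the M exponent: (1)·n from σ, plus −4·(1) + 3·(0) = -4 from the rest, must sum to zero.
n − 4 = 0, so n = 4.

4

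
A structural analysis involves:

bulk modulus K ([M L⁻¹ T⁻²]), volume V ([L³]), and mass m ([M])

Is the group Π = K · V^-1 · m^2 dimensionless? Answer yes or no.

Sum the exponent of each base dimension across the product:
  M: [K]_M − [V]_M + 2·[m]_M = (1) − (0) + 2·(1) = 3
  L: [K]_L − [V]_L + 2·[m]_L = (-1) − (3) + 2·(0) = -4
  T: [K]_T − [V]_T + 2·[m]_T = (-2) − (0) + 2·(0) = -2
Net dimensions [M³ L⁻⁴ T⁻²] ≠ [1] — not dimensionless.

no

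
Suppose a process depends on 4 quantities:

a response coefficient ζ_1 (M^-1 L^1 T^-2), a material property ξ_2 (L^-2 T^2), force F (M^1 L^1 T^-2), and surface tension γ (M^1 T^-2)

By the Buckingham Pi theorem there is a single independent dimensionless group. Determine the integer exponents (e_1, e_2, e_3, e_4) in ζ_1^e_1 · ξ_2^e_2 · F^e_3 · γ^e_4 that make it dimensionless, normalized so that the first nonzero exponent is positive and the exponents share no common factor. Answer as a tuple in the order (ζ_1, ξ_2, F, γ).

M: e_1·(-1) + e_2·(0) + e_3·(1) + e_4·(1) = 0
L: e_1·(1) + e_2·(-2) + e_3·(1) + e_4·(0) = 0
T: e_1·(-2) + e_2·(2) + e_3·(-2) + e_4·(-2) = 0
Solving this homogeneous linear system for the smallest-integer solution (first nonzero entry positive) gives (1, 2, 3, -2).

(1, 2, 3, -2)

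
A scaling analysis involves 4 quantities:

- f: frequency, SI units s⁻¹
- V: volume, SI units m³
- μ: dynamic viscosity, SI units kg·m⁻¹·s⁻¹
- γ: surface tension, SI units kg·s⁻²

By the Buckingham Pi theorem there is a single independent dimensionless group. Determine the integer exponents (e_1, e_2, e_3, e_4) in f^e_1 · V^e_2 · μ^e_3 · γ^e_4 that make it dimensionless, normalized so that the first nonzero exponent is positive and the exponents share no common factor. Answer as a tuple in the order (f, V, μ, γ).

(3, 1, 3, -3)

M: e_1·(0) + e_2·(0) + e_3·(1) + e_4·(1) = 0
L: e_1·(0) + e_2·(3) + e_3·(-1) + e_4·(0) = 0
T: e_1·(-1) + e_2·(0) + e_3·(-1) + e_4·(-2) = 0
Solving this homogeneous linear system for the smallest-integer solution (first nonzero entry positive) gives (3, 1, 3, -3).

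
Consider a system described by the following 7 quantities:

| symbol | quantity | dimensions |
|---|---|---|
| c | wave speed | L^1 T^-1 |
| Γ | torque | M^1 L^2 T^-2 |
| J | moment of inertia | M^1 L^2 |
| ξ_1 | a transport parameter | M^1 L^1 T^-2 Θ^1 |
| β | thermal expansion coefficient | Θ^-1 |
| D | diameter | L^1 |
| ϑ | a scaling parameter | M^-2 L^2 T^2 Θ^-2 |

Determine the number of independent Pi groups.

There are 7 variables and 4 base dimensions (M, L, T, Θ).
The dimension matrix has rank 4.
Independent dimensionless groups: 7 − 4 = 3.

3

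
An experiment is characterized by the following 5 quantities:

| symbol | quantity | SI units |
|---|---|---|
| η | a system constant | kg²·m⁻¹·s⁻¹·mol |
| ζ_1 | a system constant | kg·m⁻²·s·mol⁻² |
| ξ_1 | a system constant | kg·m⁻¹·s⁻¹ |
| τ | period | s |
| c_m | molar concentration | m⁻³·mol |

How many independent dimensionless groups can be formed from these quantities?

There are 5 variables and 4 base dimensions (M, L, T, N).
The dimension matrix has rank 4.
Independent dimensionless groups: 5 − 4 = 1.

1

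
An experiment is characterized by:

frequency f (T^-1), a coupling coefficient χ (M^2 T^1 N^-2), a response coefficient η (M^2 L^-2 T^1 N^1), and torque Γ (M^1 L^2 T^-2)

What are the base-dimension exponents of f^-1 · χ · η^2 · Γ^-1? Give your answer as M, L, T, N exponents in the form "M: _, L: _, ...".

Collect each base-dimension exponent across the product:
  M: −(0) + (2) + 2·(2) − (1) = 5
  L: −(0) + (0) + 2·(-2) − (2) = -6
  T: −(-1) + (1) + 2·(1) − (-2) = 6
  N: −(0) + (-2) + 2·(1) − (0) = 0
So the dimensions are [M⁵ L⁻⁶ T⁶].

M: 5, L: -6, T: 6, N: 0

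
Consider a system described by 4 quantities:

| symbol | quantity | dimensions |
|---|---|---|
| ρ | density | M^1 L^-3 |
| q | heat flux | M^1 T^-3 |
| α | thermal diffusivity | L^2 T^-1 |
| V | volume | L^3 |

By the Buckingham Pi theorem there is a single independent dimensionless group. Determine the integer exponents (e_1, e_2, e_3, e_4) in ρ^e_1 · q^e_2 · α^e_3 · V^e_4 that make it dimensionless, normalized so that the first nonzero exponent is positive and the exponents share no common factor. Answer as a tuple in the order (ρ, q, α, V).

(1, -1, 3, -1)

M: e_1·(1) + e_2·(1) + e_3·(0) + e_4·(0) = 0
L: e_1·(-3) + e_2·(0) + e_3·(2) + e_4·(3) = 0
T: e_1·(0) + e_2·(-3) + e_3·(-1) + e_4·(0) = 0
Solving this homogeneous linear system for the smallest-integer solution (first nonzero entry positive) gives (1, -1, 3, -1).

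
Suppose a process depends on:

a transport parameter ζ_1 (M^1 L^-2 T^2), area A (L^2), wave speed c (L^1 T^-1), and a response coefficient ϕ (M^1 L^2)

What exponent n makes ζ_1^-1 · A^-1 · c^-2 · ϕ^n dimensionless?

Balance the M exponent: (1)·n from ϕ, plus −(1) − (0) − 2·(0) = -1 from the rest, must sum to zero.
n − 1 = 0, so n = 1.

1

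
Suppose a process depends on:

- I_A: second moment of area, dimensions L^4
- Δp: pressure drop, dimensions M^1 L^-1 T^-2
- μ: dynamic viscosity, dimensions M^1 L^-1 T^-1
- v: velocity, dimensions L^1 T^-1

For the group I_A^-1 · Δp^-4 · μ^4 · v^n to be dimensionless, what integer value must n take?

Balance the L exponent: (1)·n from v, plus −(4) − 4·(-1) + 4·(-1) = -4 from the rest, must sum to zero.
n − 4 = 0, so n = 4.

4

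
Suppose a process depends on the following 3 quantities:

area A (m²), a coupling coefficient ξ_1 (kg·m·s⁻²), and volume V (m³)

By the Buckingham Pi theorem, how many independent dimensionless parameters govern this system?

There are 3 variables and 3 base dimensions (M, L, T).
The dimension matrix has rank 2 (less than 3: the dimension vectors are linearly dependent).
Independent dimensionless groups: 3 − 2 = 1.

1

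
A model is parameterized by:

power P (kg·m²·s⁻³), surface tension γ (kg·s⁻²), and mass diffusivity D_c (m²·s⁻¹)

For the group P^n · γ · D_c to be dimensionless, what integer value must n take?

Balance the M exponent: (1)·n from P, plus (1) + (0) = 1 from the rest, must sum to zero.
n + 1 = 0, so n = -1.

-1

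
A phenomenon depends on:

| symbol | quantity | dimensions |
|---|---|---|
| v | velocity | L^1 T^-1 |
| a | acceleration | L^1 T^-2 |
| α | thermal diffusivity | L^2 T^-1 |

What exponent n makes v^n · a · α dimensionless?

Balance the L exponent: (1)·n from v, plus (1) + (2) = 3 from the rest, must sum to zero.
n + 3 = 0, so n = -3.

-3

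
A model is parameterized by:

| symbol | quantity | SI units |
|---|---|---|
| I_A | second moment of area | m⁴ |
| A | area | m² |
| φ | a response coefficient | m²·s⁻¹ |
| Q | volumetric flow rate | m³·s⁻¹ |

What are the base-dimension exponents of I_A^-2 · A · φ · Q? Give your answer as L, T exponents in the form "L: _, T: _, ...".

Collect each base-dimension exponent across the product:
  L: −2·(4) + (2) + (2) + (3) = -1
  T: −2·(0) + (0) + (-1) + (-1) = -2
So the dimensions are [L⁻¹ T⁻²].

L: -1, T: -2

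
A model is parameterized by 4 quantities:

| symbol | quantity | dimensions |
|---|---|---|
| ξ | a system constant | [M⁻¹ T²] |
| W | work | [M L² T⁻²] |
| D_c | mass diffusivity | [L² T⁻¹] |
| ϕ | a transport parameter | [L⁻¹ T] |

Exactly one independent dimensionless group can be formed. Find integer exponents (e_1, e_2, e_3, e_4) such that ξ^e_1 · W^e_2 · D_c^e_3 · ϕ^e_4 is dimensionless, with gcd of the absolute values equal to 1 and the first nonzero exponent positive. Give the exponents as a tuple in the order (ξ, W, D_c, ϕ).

(1, 1, -2, -2)

M: e_1·(-1) + e_2·(1) + e_3·(0) + e_4·(0) = 0
L: e_1·(0) + e_2·(2) + e_3·(2) + e_4·(-1) = 0
T: e_1·(2) + e_2·(-2) + e_3·(-1) + e_4·(1) = 0
Solving this homogeneous linear system for the smallest-integer solution (first nonzero entry positive) gives (1, 1, -2, -2).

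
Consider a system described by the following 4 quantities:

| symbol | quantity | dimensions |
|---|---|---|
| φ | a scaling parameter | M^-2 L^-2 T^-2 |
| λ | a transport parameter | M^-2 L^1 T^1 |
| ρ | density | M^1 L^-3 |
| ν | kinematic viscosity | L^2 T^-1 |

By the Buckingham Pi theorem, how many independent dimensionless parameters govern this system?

1

There are 4 variables and 3 base dimensions (M, L, T).
The dimension matrix has rank 3.
Independent dimensionless groups: 4 − 3 = 1.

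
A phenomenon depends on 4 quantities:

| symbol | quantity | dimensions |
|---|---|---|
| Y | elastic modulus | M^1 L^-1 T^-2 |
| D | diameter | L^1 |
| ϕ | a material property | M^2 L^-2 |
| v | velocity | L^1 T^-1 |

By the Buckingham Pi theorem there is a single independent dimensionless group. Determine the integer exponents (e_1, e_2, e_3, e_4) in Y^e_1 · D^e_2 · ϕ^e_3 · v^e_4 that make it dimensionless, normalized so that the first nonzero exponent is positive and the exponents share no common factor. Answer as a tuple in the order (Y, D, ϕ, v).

(2, 4, -1, -4)

M: e_1·(1) + e_2·(0) + e_3·(2) + e_4·(0) = 0
L: e_1·(-1) + e_2·(1) + e_3·(-2) + e_4·(1) = 0
T: e_1·(-2) + e_2·(0) + e_3·(0) + e_4·(-1) = 0
Solving this homogeneous linear system for the smallest-integer solution (first nonzero entry positive) gives (2, 4, -1, -4).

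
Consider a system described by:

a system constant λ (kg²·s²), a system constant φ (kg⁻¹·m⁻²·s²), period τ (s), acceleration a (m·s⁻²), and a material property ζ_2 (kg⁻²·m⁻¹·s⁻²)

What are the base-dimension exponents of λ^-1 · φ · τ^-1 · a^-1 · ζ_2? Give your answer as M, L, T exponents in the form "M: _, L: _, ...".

Collect each base-dimension exponent across the product:
  M: −(2) + (-1) − (0) − (0) + (-2) = -5
  L: −(0) + (-2) − (0) − (1) + (-1) = -4
  T: −(2) + (2) − (1) − (-2) + (-2) = -1
So the dimensions are [M⁻⁵ L⁻⁴ T⁻¹].

M: -5, L: -4, T: -1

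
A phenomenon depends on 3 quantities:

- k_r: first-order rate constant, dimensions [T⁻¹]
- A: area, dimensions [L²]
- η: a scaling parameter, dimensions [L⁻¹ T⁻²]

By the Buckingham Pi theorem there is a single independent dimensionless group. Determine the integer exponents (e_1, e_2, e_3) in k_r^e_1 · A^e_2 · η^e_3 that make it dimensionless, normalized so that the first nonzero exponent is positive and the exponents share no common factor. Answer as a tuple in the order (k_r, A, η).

(4, -1, -2)

L: e_1·(0) + e_2·(2) + e_3·(-1) = 0
T: e_1·(-1) + e_2·(0) + e_3·(-2) = 0
Solving this homogeneous linear system for the smallest-integer solution (first nonzero entry positive) gives (4, -1, -2).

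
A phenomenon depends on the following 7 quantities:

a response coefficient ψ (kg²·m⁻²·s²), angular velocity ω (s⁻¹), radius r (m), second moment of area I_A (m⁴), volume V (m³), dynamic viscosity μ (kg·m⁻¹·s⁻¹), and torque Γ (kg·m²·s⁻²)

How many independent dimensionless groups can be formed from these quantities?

There are 7 variables and 3 base dimensions (M, L, T).
The dimension matrix has rank 3.
Independent dimensionless groups: 7 − 3 = 4.

4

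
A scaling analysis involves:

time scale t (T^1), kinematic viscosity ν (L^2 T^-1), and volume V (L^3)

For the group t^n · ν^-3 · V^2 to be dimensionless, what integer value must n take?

-3

Balance the T exponent: (1)·n from t, plus −3·(-1) + 2·(0) = 3 from the rest, must sum to zero.
n + 3 = 0, so n = -3.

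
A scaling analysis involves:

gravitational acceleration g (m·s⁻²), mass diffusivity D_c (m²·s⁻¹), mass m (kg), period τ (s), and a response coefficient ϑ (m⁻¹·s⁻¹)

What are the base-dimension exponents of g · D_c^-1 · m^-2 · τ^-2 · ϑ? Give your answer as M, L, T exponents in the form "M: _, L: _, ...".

M: -2, L: -2, T: -4

Collect each base-dimension exponent across the product:
  M: (0) − (0) − 2·(1) − 2·(0) + (0) = -2
  L: (1) − (2) − 2·(0) − 2·(0) + (-1) = -2
  T: (-2) − (-1) − 2·(0) − 2·(1) + (-1) = -4
So the dimensions are [M⁻² L⁻² T⁻⁴].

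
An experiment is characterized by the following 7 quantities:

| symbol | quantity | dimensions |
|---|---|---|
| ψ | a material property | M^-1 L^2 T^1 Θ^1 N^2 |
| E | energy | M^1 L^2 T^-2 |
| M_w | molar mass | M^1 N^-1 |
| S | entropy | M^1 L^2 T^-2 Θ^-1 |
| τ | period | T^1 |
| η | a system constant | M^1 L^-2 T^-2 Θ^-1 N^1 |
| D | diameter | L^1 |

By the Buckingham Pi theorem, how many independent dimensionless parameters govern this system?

2

There are 7 variables and 5 base dimensions (M, L, T, Θ, N).
The dimension matrix has rank 5.
Independent dimensionless groups: 7 − 5 = 2.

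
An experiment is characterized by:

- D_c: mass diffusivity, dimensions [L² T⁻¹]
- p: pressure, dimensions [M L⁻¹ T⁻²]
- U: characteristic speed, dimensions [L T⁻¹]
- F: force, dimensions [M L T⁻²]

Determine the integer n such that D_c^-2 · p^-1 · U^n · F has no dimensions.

2

Balance the L exponent: (1)·n from U, plus −2·(2) − (-1) + (1) = -2 from the rest, must sum to zero.
n − 2 = 0, so n = 2.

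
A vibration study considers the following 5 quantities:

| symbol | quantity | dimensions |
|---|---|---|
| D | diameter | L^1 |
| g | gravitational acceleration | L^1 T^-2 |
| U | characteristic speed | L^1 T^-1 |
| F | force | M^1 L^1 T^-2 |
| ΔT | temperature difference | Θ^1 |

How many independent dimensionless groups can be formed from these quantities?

There are 5 variables and 4 base dimensions (M, L, T, Θ).
The dimension matrix has rank 4.
Independent dimensionless groups: 5 − 4 = 1.

1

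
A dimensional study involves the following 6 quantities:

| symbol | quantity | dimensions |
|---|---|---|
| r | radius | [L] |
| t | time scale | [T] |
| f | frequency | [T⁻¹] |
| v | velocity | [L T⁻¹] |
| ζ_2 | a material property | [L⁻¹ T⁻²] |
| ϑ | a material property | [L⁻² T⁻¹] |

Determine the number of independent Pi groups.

There are 6 variables and 2 base dimensions (L, T).
The dimension matrix has rank 2.
Independent dimensionless groups: 6 − 2 = 4.

4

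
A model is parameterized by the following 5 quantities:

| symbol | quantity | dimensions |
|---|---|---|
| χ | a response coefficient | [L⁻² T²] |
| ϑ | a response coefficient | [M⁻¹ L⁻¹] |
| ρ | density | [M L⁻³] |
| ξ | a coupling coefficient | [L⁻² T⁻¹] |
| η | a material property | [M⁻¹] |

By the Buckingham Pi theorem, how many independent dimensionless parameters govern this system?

There are 5 variables and 3 base dimensions (M, L, T).
The dimension matrix has rank 3.
Independent dimensionless groups: 5 − 3 = 2.

2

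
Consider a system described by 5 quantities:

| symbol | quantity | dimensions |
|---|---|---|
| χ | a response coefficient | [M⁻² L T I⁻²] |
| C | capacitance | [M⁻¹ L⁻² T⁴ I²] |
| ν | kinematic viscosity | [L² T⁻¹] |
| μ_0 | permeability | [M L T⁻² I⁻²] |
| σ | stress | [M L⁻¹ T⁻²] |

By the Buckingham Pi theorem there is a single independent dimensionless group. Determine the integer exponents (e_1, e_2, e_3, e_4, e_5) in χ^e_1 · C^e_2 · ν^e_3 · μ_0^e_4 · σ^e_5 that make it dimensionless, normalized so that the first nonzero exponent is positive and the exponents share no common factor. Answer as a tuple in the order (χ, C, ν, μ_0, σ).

M: e_1·(-2) + e_2·(-1) + e_3·(0) + e_4·(1) + e_5·(1) = 0
L: e_1·(1) + e_2·(-2) + e_3·(2) + e_4·(1) + e_5·(-1) = 0
T: e_1·(1) + e_2·(4) + e_3·(-1) + e_4·(-2) + e_5·(-2) = 0
I: e_1·(-2) + e_2·(2) + e_3·(0) + e_4·(-2) + e_5·(0) = 0
Solving this homogeneous linear system for the smallest-integer solution (first nonzero entry positive) gives (1, 3, 3, 2, 3).

(1, 3, 3, 2, 3)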